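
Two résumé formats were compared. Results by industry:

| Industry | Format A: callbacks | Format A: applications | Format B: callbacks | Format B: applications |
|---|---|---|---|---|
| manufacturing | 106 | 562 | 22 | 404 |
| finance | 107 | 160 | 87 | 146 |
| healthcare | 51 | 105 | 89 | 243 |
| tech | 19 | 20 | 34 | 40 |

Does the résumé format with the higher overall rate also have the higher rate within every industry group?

Manufacturing: Format A 106/562 = 18.9%, Format B 22/404 = 5.4% → Format A
Finance: Format A 107/160 = 66.9%, Format B 87/146 = 59.6% → Format A
Healthcare: Format A 51/105 = 48.6%, Format B 89/243 = 36.6% → Format A
Tech: Format A 19/20 = 95.0%, Format B 34/40 = 85.0% → Format A
Overall: Format A 283/847 = 33.4%, Format B 232/833 = 27.9% → Format A
Format A wins overall and in every industry group — no reversal.

Yes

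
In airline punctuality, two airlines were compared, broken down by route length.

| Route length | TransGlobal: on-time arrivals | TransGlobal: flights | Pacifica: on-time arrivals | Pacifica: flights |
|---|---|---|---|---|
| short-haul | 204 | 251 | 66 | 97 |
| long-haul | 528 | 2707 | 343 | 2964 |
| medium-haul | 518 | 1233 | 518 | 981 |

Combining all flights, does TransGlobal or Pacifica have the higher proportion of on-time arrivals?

TransGlobal

Short-haul: TransGlobal 204/251 = 81.3%, Pacifica 66/97 = 68.0% → TransGlobal
Long-haul: TransGlobal 528/2707 = 19.5%, Pacifica 343/2964 = 11.6% → TransGlobal
Medium-haul: TransGlobal 518/1233 = 42.0%, Pacifica 518/981 = 52.8% → Pacifica
Overall: TransGlobal 1250/4191 = 29.8%, Pacifica 927/4042 = 22.9% → TransGlobal
(Neither sweeps every route group, but TransGlobal has the higher pooled rate.)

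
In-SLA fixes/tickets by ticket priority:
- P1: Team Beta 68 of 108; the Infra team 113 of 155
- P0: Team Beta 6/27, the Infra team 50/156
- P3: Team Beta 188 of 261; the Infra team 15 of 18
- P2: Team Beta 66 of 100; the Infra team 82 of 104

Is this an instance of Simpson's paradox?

Yes

P1: Team Beta 68/108 = 63.0%, the Infra team 113/155 = 72.9% → the Infra team
P0: Team Beta 6/27 = 22.2%, the Infra team 50/156 = 32.1% → the Infra team
P3: Team Beta 188/261 = 72.0%, the Infra team 15/18 = 83.3% → the Infra team
P2: Team Beta 66/100 = 66.0%, the Infra team 82/104 = 78.8% → the Infra team
Overall: Team Beta 328/496 = 66.1%, the Infra team 260/433 = 60.0% → Team Beta
The Infra team wins each ticket group but Team Beta wins overall — the comparison reverses. The Infra team's tickets skew toward P0, which has a lower base rate.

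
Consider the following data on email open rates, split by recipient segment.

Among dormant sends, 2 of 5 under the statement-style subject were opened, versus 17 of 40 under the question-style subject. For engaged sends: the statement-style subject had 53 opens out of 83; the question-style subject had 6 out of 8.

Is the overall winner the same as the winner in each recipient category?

Dormant: the statement-style subject 2/5 = 40.0%, the question-style subject 17/40 = 42.5% → the question-style subject
Engaged: the statement-style subject 53/83 = 63.9%, the question-style subject 6/8 = 75.0% → the question-style subject
Overall: the statement-style subject 55/88 = 62.5%, the question-style subject 23/48 = 47.9% → the statement-style subject
The question-style subject wins each recipient group but the statement-style subject wins overall — the comparison reverses. The question-style subject's sends skew toward dormant, which has a lower base rate.

No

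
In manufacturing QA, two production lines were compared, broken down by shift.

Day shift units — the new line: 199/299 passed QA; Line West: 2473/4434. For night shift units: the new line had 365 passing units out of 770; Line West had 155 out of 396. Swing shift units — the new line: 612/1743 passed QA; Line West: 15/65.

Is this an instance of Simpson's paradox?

Yes

Day shift: the new line 199/299 = 66.6%, Line West 2473/4434 = 55.8% → the new line
Night shift: the new line 365/770 = 47.4%, Line West 155/396 = 39.1% → the new line
Swing shift: the new line 612/1743 = 35.1%, Line West 15/65 = 23.1% → the new line
Overall: the new line 1176/2812 = 41.8%, Line West 2643/4895 = 54.0% → Line West
The new line wins each shift group but Line West wins overall — the comparison reverses. The new line's units skew toward swing shift, which has a lower base rate.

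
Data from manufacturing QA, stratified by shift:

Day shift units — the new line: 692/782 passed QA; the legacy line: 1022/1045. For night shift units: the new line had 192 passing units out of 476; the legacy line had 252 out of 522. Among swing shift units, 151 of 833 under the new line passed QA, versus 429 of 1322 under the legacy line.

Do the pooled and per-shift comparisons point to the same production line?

Yes

Day shift: the new line 692/782 = 88.5%, the legacy line 1022/1045 = 97.8% → the legacy line
Night shift: the new line 192/476 = 40.3%, the legacy line 252/522 = 48.3% → the legacy line
Swing shift: the new line 151/833 = 18.1%, the legacy line 429/1322 = 32.5% → the legacy line
Overall: the new line 1035/2091 = 49.5%, the legacy line 1703/2889 = 58.9% → the legacy line
The legacy line wins overall and in every shift group — no reversal.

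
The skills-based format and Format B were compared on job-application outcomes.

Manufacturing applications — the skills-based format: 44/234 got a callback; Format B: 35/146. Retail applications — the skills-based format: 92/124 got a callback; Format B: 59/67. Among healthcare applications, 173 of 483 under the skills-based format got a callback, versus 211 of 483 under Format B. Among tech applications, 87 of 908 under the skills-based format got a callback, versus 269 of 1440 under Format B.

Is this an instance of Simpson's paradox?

Manufacturing: the skills-based format 44/234 = 18.8%, Format B 35/146 = 24.0% → Format B
Retail: the skills-based format 92/124 = 74.2%, Format B 59/67 = 88.1% → Format B
Healthcare: the skills-based format 173/483 = 35.8%, Format B 211/483 = 43.7% → Format B
Tech: the skills-based format 87/908 = 9.6%, Format B 269/1440 = 18.7% → Format B
Overall: the skills-based format 396/1749 = 22.6%, Format B 574/2136 = 26.9% → Format B
Format B wins overall and in every industry group — no reversal.

No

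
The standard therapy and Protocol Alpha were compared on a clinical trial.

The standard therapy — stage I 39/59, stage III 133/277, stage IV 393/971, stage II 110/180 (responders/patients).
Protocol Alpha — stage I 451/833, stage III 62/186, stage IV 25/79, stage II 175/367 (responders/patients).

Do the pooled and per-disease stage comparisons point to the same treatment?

Stage I: the standard therapy 39/59 = 66.1%, Protocol Alpha 451/833 = 54.1% → the standard therapy
Stage III: the standard therapy 133/277 = 48.0%, Protocol Alpha 62/186 = 33.3% → the standard therapy
Stage IV: the standard therapy 393/971 = 40.5%, Protocol Alpha 25/79 = 31.6% → the standard therapy
Stage II: the standard therapy 110/180 = 61.1%, Protocol Alpha 175/367 = 47.7% → the standard therapy
Overall: the standard therapy 675/1487 = 45.4%, Protocol Alpha 713/1465 = 48.7% → Protocol Alpha
The standard therapy wins each disease group but Protocol Alpha wins overall — the comparison reverses. The standard therapy's patients skew toward stage IV, which has a lower base rate.

No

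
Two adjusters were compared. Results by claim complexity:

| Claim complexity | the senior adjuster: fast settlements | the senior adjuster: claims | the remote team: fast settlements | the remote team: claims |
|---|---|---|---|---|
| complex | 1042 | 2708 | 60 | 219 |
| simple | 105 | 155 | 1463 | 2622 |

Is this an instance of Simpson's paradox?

Yes

Complex: the senior adjuster 1042/2708 = 38.5%, the remote team 60/219 = 27.4% → the senior adjuster
Simple: the senior adjuster 105/155 = 67.7%, the remote team 1463/2622 = 55.8% → the senior adjuster
Overall: the senior adjuster 1147/2863 = 40.1%, the remote team 1523/2841 = 53.6% → the remote team
The senior adjuster wins each claim group but the remote team wins overall — the comparison reverses. The senior adjuster's claims skew toward complex, which has a lower base rate.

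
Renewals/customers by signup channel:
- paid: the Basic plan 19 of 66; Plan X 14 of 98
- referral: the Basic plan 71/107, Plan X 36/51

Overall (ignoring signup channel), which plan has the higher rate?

Paid: the Basic plan 19/66 = 28.8%, Plan X 14/98 = 14.3% → the Basic plan
Referral: the Basic plan 71/107 = 66.4%, Plan X 36/51 = 70.6% → Plan X
Overall: the Basic plan 90/173 = 52.0%, Plan X 50/149 = 33.6% → the Basic plan
(Neither sweeps every signup group, but the Basic plan has the higher pooled rate.)

the Basic plan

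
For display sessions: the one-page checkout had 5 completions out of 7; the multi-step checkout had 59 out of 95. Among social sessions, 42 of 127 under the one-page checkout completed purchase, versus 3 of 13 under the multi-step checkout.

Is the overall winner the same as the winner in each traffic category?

Display: the one-page checkout 5/7 = 71.4%, the multi-step checkout 59/95 = 62.1% → the one-page checkout
Social: the one-page checkout 42/127 = 33.1%, the multi-step checkout 3/13 = 23.1% → the one-page checkout
Overall: the one-page checkout 47/134 = 35.1%, the multi-step checkout 62/108 = 57.4% → the multi-step checkout
The one-page checkout wins each traffic group but the multi-step checkout wins overall — the comparison reverses. The one-page checkout's sessions skew toward social, which has a lower base rate.

No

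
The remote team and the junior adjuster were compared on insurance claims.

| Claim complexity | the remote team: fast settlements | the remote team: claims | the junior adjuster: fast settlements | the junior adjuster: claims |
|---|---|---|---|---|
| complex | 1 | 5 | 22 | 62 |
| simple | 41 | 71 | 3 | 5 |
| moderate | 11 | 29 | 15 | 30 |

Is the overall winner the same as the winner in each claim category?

Complex: the remote team 1/5 = 20.0%, the junior adjuster 22/62 = 35.5% → the junior adjuster
Simple: the remote team 41/71 = 57.7%, the junior adjuster 3/5 = 60.0% → the junior adjuster
Moderate: the remote team 11/29 = 37.9%, the junior adjuster 15/30 = 50.0% → the junior adjuster
Overall: the remote team 53/105 = 50.5%, the junior adjuster 40/97 = 41.2% → the remote team
The junior adjuster wins each claim group but the remote team wins overall — the comparison reverses. The junior adjuster's claims skew toward complex, which has a lower base rate.

No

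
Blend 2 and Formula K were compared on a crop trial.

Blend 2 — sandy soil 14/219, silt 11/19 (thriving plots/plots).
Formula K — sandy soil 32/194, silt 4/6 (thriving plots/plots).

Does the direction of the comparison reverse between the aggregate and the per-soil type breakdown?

No

Sandy soil: Blend 2 14/219 = 6.4%, Formula K 32/194 = 16.5% → Formula K
Silt: Blend 2 11/19 = 57.9%, Formula K 4/6 = 66.7% → Formula K
Overall: Blend 2 25/238 = 10.5%, Formula K 36/200 = 18.0% → Formula K
Formula K wins overall and in every soil group — no reversal.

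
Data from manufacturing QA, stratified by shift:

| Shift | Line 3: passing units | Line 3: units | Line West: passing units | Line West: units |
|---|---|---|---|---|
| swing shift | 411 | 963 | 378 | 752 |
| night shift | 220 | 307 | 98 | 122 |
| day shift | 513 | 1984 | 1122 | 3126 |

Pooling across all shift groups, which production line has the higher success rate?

Line West

Swing shift: Line 3 411/963 = 42.7%, Line West 378/752 = 50.3% → Line West
Night shift: Line 3 220/307 = 71.7%, Line West 98/122 = 80.3% → Line West
Day shift: Line 3 513/1984 = 25.9%, Line West 1122/3126 = 35.9% → Line West
Overall: Line 3 1144/3254 = 35.2%, Line West 1598/4000 = 40.0% → Line West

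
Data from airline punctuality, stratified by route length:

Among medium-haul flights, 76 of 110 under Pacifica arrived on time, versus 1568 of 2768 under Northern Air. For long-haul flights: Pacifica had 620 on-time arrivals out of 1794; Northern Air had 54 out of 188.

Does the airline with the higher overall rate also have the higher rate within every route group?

Medium-haul: Pacifica 76/110 = 69.1%, Northern Air 1568/2768 = 56.6% → Pacifica
Long-haul: Pacifica 620/1794 = 34.6%, Northern Air 54/188 = 28.7% → Pacifica
Overall: Pacifica 696/1904 = 36.6%, Northern Air 1622/2956 = 54.9% → Northern Air
Pacifica wins each route group but Northern Air wins overall — the comparison reverses. Pacifica's flights skew toward long-haul, which has a lower base rate.

No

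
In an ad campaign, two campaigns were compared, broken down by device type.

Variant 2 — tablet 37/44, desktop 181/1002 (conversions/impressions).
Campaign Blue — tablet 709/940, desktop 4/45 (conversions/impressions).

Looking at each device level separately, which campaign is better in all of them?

Tablet: Variant 2 37/44 = 84.1%, Campaign Blue 709/940 = 75.4% → Variant 2
Desktop: Variant 2 181/1002 = 18.1%, Campaign Blue 4/45 = 8.9% → Variant 2
Variant 2 has the higher rate in both groups.

Variant 2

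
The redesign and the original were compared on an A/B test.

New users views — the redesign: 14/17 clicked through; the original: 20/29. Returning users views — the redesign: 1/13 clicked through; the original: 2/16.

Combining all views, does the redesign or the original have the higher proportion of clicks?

New users: the redesign 14/17 = 82.4%, the original 20/29 = 69.0% → the redesign
Returning users: the redesign 1/13 = 7.7%, the original 2/16 = 12.5% → the original
Overall: the redesign 15/30 = 50.0%, the original 22/45 = 48.9% → the redesign
(Neither sweeps every user group, but the redesign has the higher pooled rate.)

the redesign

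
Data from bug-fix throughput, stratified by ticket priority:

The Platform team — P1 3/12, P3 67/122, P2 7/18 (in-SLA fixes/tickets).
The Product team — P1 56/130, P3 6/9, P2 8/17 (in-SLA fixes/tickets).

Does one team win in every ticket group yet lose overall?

Yes

P1: the Platform team 3/12 = 25.0%, the Product team 56/130 = 43.1% → the Product team
P3: the Platform team 67/122 = 54.9%, the Product team 6/9 = 66.7% → the Product team
P2: the Platform team 7/18 = 38.9%, the Product team 8/17 = 47.1% → the Product team
Overall: the Platform team 77/152 = 50.7%, the Product team 70/156 = 44.9% → the Platform team
The Product team wins each ticket group but the Platform team wins overall — the comparison reverses. The Product team's tickets skew toward P1, which has a lower base rate.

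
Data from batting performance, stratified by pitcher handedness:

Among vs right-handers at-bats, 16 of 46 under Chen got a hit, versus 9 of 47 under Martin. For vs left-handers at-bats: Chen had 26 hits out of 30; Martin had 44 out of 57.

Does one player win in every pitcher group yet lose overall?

No

Vs right-handers: Chen 16/46 = 34.8%, Martin 9/47 = 19.1% → Chen
Vs left-handers: Chen 26/30 = 86.7%, Martin 44/57 = 77.2% → Chen
Overall: Chen 42/76 = 55.3%, Martin 53/104 = 51.0% → Chen
Chen wins overall and in every pitcher group — no reversal.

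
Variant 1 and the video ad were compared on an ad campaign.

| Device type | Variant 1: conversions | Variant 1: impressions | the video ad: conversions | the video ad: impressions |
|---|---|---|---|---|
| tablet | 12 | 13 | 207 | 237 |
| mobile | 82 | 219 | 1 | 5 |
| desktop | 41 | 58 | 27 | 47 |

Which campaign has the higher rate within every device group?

Variant 1

Tablet: Variant 1 12/13 = 92.3%, the video ad 207/237 = 87.3% → Variant 1
Mobile: Variant 1 82/219 = 37.4%, the video ad 1/5 = 20.0% → Variant 1
Desktop: Variant 1 41/58 = 70.7%, the video ad 27/47 = 57.4% → Variant 1
Variant 1 has the higher rate in all 3 groups.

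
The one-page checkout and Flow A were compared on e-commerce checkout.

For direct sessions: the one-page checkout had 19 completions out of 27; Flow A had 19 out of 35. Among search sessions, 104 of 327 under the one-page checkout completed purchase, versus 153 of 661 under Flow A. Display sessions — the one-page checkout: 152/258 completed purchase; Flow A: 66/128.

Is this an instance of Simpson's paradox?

No

Direct: the one-page checkout 19/27 = 70.4%, Flow A 19/35 = 54.3% → the one-page checkout
Search: the one-page checkout 104/327 = 31.8%, Flow A 153/661 = 23.1% → the one-page checkout
Display: the one-page checkout 152/258 = 58.9%, Flow A 66/128 = 51.6% → the one-page checkout
Overall: the one-page checkout 275/612 = 44.9%, Flow A 238/824 = 28.9% → the one-page checkout
The one-page checkout wins overall and in every traffic group — no reversal.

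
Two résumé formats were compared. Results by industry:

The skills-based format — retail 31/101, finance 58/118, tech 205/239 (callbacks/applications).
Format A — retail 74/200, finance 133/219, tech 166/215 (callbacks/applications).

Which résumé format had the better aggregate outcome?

Retail: the skills-based format 31/101 = 30.7%, Format A 74/200 = 37.0% → Format A
Finance: the skills-based format 58/118 = 49.2%, Format A 133/219 = 60.7% → Format A
Tech: the skills-based format 205/239 = 85.8%, Format A 166/215 = 77.2% → the skills-based format
Overall: the skills-based format 294/458 = 64.2%, Format A 373/634 = 58.8% → the skills-based format
(Neither sweeps every industry group, but the skills-based format has the higher pooled rate.)

the skills-based format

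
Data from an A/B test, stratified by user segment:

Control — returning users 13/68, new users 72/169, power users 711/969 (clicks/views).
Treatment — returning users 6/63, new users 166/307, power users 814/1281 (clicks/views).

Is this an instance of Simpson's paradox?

No

Returning users: Control 13/68 = 19.1%, Treatment 6/63 = 9.5% → Control
New users: Control 72/169 = 42.6%, Treatment 166/307 = 54.1% → Treatment
Power users: Control 711/969 = 73.4%, Treatment 814/1281 = 63.5% → Control
Overall: Control 796/1206 = 66.0%, Treatment 986/1651 = 59.7% → Control
Neither sweeps: Control wins 2 of 3 groups, Treatment wins 1. Control wins overall but not every group — no Simpson reversal.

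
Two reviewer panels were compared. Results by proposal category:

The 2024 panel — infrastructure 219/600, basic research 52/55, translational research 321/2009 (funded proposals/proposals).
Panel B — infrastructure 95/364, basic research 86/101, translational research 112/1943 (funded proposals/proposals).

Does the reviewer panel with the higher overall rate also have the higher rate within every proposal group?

Yes

Infrastructure: the 2024 panel 219/600 = 36.5%, Panel B 95/364 = 26.1% → the 2024 panel
Basic research: the 2024 panel 52/55 = 94.5%, Panel B 86/101 = 85.1% → the 2024 panel
Translational research: the 2024 panel 321/2009 = 16.0%, Panel B 112/1943 = 5.8% → the 2024 panel
Overall: the 2024 panel 592/2664 = 22.2%, Panel B 293/2408 = 12.2% → the 2024 panel
The 2024 panel wins overall and in every proposal group — no reversal.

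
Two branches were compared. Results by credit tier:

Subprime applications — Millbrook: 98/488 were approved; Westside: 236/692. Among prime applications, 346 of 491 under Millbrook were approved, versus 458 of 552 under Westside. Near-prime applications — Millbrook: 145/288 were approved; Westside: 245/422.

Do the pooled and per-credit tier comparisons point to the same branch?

Subprime: Millbrook 98/488 = 20.1%, Westside 236/692 = 34.1% → Westside
Prime: Millbrook 346/491 = 70.5%, Westside 458/552 = 83.0% → Westside
Near-prime: Millbrook 145/288 = 50.3%, Westside 245/422 = 58.1% → Westside
Overall: Millbrook 589/1267 = 46.5%, Westside 939/1666 = 56.4% → Westside
Westside wins overall and in every credit group — no reversal.

Yes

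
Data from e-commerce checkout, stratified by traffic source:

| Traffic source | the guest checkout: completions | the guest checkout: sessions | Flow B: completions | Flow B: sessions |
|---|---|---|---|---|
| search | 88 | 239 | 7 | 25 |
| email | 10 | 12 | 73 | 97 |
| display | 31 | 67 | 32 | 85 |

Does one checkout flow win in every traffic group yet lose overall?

Search: the guest checkout 88/239 = 36.8%, Flow B 7/25 = 28.0% → the guest checkout
Email: the guest checkout 10/12 = 83.3%, Flow B 73/97 = 75.3% → the guest checkout
Display: the guest checkout 31/67 = 46.3%, Flow B 32/85 = 37.6% → the guest checkout
Overall: the guest checkout 129/318 = 40.6%, Flow B 112/207 = 54.1% → Flow B
The guest checkout wins each traffic group but Flow B wins overall — the comparison reverses. The guest checkout's sessions skew toward search, which has a lower base rate.

Yes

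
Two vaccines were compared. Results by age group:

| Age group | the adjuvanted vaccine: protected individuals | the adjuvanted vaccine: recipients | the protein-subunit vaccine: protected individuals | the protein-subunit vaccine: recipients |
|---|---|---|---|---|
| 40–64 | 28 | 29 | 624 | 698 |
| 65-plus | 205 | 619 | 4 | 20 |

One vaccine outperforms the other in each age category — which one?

the adjuvanted vaccine

40–64: the adjuvanted vaccine 28/29 = 96.6%, the protein-subunit vaccine 624/698 = 89.4% → the adjuvanted vaccine
65-plus: the adjuvanted vaccine 205/619 = 33.1%, the protein-subunit vaccine 4/20 = 20.0% → the adjuvanted vaccine
The adjuvanted vaccine has the higher rate in both groups.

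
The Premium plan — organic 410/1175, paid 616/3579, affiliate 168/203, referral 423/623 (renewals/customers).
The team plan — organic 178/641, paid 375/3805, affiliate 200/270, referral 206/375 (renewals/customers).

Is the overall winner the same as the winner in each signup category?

Yes

Organic: the Premium plan 410/1175 = 34.9%, the team plan 178/641 = 27.8% → the Premium plan
Paid: the Premium plan 616/3579 = 17.2%, the team plan 375/3805 = 9.9% → the Premium plan
Affiliate: the Premium plan 168/203 = 82.8%, the team plan 200/270 = 74.1% → the Premium plan
Referral: the Premium plan 423/623 = 67.9%, the team plan 206/375 = 54.9% → the Premium plan
Overall: the Premium plan 1617/5580 = 29.0%, the team plan 959/5091 = 18.8% → the Premium plan
The Premium plan wins overall and in every signup group — no reversal.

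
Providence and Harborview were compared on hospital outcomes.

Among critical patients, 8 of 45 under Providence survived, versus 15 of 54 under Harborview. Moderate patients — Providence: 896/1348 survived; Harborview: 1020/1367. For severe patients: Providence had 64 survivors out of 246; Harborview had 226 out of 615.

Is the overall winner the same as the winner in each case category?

Critical: Providence 8/45 = 17.8%, Harborview 15/54 = 27.8% → Harborview
Moderate: Providence 896/1348 = 66.5%, Harborview 1020/1367 = 74.6% → Harborview
Severe: Providence 64/246 = 26.0%, Harborview 226/615 = 36.7% → Harborview
Overall: Providence 968/1639 = 59.1%, Harborview 1261/2036 = 61.9% → Harborview
Harborview wins overall and in every case group — no reversal.

Yes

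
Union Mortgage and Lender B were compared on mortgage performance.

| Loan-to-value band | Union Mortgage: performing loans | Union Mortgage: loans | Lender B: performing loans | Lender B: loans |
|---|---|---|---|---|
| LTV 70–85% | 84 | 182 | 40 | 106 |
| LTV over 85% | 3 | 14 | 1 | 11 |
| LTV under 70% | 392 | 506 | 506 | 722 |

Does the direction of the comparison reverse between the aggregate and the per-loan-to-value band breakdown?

LTV 70–85%: Union Mortgage 84/182 = 46.2%, Lender B 40/106 = 37.7% → Union Mortgage
LTV over 85%: Union Mortgage 3/14 = 21.4%, Lender B 1/11 = 9.1% → Union Mortgage
LTV under 70%: Union Mortgage 392/506 = 77.5%, Lender B 506/722 = 70.1% → Union Mortgage
Overall: Union Mortgage 479/702 = 68.2%, Lender B 547/839 = 65.2% → Union Mortgage
Union Mortgage wins overall and in every loan-to-value group — no reversal.

No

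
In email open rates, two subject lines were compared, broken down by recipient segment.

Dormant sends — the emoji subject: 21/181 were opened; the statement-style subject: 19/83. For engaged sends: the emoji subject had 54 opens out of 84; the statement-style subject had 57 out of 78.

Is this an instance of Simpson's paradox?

Dormant: the emoji subject 21/181 = 11.6%, the statement-style subject 19/83 = 22.9% → the statement-style subject
Engaged: the emoji subject 54/84 = 64.3%, the statement-style subject 57/78 = 73.1% → the statement-style subject
Overall: the emoji subject 75/265 = 28.3%, the statement-style subject 76/161 = 47.2% → the statement-style subject
The statement-style subject wins overall and in every recipient group — no reversal.

No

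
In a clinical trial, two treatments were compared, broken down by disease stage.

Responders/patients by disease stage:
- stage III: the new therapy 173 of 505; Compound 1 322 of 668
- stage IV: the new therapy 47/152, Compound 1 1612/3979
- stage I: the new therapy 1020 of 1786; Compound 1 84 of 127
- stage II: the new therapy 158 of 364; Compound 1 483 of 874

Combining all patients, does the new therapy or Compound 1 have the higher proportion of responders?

the new therapy

Stage III: the new therapy 173/505 = 34.3%, Compound 1 322/668 = 48.2% → Compound 1
Stage IV: the new therapy 47/152 = 30.9%, Compound 1 1612/3979 = 40.5% → Compound 1
Stage I: the new therapy 1020/1786 = 57.1%, Compound 1 84/127 = 66.1% → Compound 1
Stage II: the new therapy 158/364 = 43.4%, Compound 1 483/874 = 55.3% → Compound 1
Overall: the new therapy 1398/2807 = 49.8%, Compound 1 2501/5648 = 44.3% → the new therapy
(Compound 1 wins every disease group but the new therapy wins overall — Compound 1's patients skew toward the low-rate stage IV group.)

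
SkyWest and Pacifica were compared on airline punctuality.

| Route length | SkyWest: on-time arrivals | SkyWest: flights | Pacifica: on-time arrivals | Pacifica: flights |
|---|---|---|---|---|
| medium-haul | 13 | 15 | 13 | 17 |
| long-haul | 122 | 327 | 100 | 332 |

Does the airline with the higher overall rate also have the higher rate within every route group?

Medium-haul: SkyWest 13/15 = 86.7%, Pacifica 13/17 = 76.5% → SkyWest
Long-haul: SkyWest 122/327 = 37.3%, Pacifica 100/332 = 30.1% → SkyWest
Overall: SkyWest 135/342 = 39.5%, Pacifica 113/349 = 32.4% → SkyWest
SkyWest wins overall and in every route group — no reversal.

Yes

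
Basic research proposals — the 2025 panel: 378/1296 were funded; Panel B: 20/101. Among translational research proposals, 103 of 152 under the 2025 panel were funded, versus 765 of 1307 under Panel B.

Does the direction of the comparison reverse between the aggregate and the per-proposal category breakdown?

Basic research: the 2025 panel 378/1296 = 29.2%, Panel B 20/101 = 19.8% → the 2025 panel
Translational research: the 2025 panel 103/152 = 67.8%, Panel B 765/1307 = 58.5% → the 2025 panel
Overall: the 2025 panel 481/1448 = 33.2%, Panel B 785/1408 = 55.8% → Panel B
The 2025 panel wins each proposal group but Panel B wins overall — the comparison reverses. The 2025 panel's proposals skew toward basic research, which has a lower base rate.

Yes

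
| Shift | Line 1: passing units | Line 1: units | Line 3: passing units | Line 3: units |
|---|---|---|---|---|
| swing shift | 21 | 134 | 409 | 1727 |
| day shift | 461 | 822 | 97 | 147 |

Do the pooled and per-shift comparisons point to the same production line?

No

Swing shift: Line 1 21/134 = 15.7%, Line 3 409/1727 = 23.7% → Line 3
Day shift: Line 1 461/822 = 56.1%, Line 3 97/147 = 66.0% → Line 3
Overall: Line 1 482/956 = 50.4%, Line 3 506/1874 = 27.0% → Line 1
Line 3 wins each shift group but Line 1 wins overall — the comparison reverses. Line 3's units skew toward swing shift, which has a lower base rate.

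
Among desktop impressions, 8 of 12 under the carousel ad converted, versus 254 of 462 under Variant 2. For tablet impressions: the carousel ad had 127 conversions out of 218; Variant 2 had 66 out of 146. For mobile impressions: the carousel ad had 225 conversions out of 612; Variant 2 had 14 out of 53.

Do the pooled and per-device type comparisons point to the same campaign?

No

Desktop: the carousel ad 8/12 = 66.7%, Variant 2 254/462 = 55.0% → the carousel ad
Tablet: the carousel ad 127/218 = 58.3%, Variant 2 66/146 = 45.2% → the carousel ad
Mobile: the carousel ad 225/612 = 36.8%, Variant 2 14/53 = 26.4% → the carousel ad
Overall: the carousel ad 360/842 = 42.8%, Variant 2 334/661 = 50.5% → Variant 2
The carousel ad wins each device group but Variant 2 wins overall — the comparison reverses. The carousel ad's impressions skew toward mobile, which has a lower base rate.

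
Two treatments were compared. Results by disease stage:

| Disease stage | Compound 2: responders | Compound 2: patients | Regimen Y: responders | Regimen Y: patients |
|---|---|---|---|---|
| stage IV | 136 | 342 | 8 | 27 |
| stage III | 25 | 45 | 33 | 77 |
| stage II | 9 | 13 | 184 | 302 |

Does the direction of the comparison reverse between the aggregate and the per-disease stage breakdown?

Yes

Stage IV: Compound 2 136/342 = 39.8%, Regimen Y 8/27 = 29.6% → Compound 2
Stage III: Compound 2 25/45 = 55.6%, Regimen Y 33/77 = 42.9% → Compound 2
Stage II: Compound 2 9/13 = 69.2%, Regimen Y 184/302 = 60.9% → Compound 2
Overall: Compound 2 170/400 = 42.5%, Regimen Y 225/406 = 55.4% → Regimen Y
Compound 2 wins each disease group but Regimen Y wins overall — the comparison reverses. Compound 2's patients skew toward stage IV, which has a lower base rate.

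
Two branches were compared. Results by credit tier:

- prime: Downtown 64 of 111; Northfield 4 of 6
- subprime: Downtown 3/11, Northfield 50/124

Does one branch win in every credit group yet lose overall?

Prime: Downtown 64/111 = 57.7%, Northfield 4/6 = 66.7% → Northfield
Subprime: Downtown 3/11 = 27.3%, Northfield 50/124 = 40.3% → Northfield
Overall: Downtown 67/122 = 54.9%, Northfield 54/130 = 41.5% → Downtown
Northfield wins each credit group but Downtown wins overall — the comparison reverses. Northfield's applications skew toward subprime, which has a lower base rate.

Yes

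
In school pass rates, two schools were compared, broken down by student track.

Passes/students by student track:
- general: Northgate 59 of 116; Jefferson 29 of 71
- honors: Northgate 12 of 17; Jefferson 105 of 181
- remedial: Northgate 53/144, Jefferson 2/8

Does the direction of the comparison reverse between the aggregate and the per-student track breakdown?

General: Northgate 59/116 = 50.9%, Jefferson 29/71 = 40.8% → Northgate
Honors: Northgate 12/17 = 70.6%, Jefferson 105/181 = 58.0% → Northgate
Remedial: Northgate 53/144 = 36.8%, Jefferson 2/8 = 25.0% → Northgate
Overall: Northgate 124/277 = 44.8%, Jefferson 136/260 = 52.3% → Jefferson
Northgate wins each student group but Jefferson wins overall — the comparison reverses. Northgate's students skew toward remedial, which has a lower base rate.

Yes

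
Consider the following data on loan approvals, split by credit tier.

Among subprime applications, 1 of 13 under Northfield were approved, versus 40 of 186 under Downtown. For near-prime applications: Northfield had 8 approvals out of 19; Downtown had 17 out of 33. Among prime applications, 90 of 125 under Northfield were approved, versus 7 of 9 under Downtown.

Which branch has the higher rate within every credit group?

Downtown

Subprime: Northfield 1/13 = 7.7%, Downtown 40/186 = 21.5% → Downtown
Near-prime: Northfield 8/19 = 42.1%, Downtown 17/33 = 51.5% → Downtown
Prime: Northfield 90/125 = 72.0%, Downtown 7/9 = 77.8% → Downtown
Downtown has the higher rate in all 3 groups.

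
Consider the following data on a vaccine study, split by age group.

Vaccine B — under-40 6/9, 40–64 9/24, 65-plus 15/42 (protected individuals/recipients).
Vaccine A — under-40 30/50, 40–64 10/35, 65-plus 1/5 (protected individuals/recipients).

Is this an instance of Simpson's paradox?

Yes

Under-40: Vaccine B 6/9 = 66.7%, Vaccine A 30/50 = 60.0% → Vaccine B
40–64: Vaccine B 9/24 = 37.5%, Vaccine A 10/35 = 28.6% → Vaccine B
65-plus: Vaccine B 15/42 = 35.7%, Vaccine A 1/5 = 20.0% → Vaccine B
Overall: Vaccine B 30/75 = 40.0%, Vaccine A 41/90 = 45.6% → Vaccine A
Vaccine B wins each age group but Vaccine A wins overall — the comparison reverses. Vaccine B's recipients skew toward 65-plus, which has a lower base rate.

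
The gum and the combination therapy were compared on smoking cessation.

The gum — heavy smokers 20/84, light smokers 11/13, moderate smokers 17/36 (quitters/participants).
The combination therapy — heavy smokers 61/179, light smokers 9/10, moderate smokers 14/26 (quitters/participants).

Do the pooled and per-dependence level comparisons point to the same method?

Heavy smokers: the gum 20/84 = 23.8%, the combination therapy 61/179 = 34.1% → the combination therapy
Light smokers: the gum 11/13 = 84.6%, the combination therapy 9/10 = 90.0% → the combination therapy
Moderate smokers: the gum 17/36 = 47.2%, the combination therapy 14/26 = 53.8% → the combination therapy
Overall: the gum 48/133 = 36.1%, the combination therapy 84/215 = 39.1% → the combination therapy
The combination therapy wins overall and in every dependence group — no reversal.

Yes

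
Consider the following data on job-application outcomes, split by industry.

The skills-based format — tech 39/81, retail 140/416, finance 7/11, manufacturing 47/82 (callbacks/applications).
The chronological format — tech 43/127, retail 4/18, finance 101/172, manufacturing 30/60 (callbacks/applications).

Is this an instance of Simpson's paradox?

Tech: the skills-based format 39/81 = 48.1%, the chronological format 43/127 = 33.9% → the skills-based format
Retail: the skills-based format 140/416 = 33.7%, the chronological format 4/18 = 22.2% → the skills-based format
Finance: the skills-based format 7/11 = 63.6%, the chronological format 101/172 = 58.7% → the skills-based format
Manufacturing: the skills-based format 47/82 = 57.3%, the chronological format 30/60 = 50.0% → the skills-based format
Overall: the skills-based format 233/590 = 39.5%, the chronological format 178/377 = 47.2% → the chronological format
The skills-based format wins each industry group but the chronological format wins overall — the comparison reverses. The skills-based format's applications skew toward retail, which has a lower base rate.

Yes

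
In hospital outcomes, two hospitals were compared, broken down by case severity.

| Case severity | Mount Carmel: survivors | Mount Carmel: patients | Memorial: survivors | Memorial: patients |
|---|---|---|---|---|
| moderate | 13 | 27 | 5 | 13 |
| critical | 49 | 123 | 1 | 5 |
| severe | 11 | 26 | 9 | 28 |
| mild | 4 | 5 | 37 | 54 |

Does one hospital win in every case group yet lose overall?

Moderate: Mount Carmel 13/27 = 48.1%, Memorial 5/13 = 38.5% → Mount Carmel
Critical: Mount Carmel 49/123 = 39.8%, Memorial 1/5 = 20.0% → Mount Carmel
Severe: Mount Carmel 11/26 = 42.3%, Memorial 9/28 = 32.1% → Mount Carmel
Mild: Mount Carmel 4/5 = 80.0%, Memorial 37/54 = 68.5% → Mount Carmel
Overall: Mount Carmel 77/181 = 42.5%, Memorial 52/100 = 52.0% → Memorial
Mount Carmel wins each case group but Memorial wins overall — the comparison reverses. Mount Carmel's patients skew toward critical, which has a lower base rate.

Yes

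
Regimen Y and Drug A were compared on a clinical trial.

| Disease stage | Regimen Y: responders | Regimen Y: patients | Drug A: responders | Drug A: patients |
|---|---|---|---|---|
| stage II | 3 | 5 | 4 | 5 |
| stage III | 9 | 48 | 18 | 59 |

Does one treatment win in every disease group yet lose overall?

Stage II: Regimen Y 3/5 = 60.0%, Drug A 4/5 = 80.0% → Drug A
Stage III: Regimen Y 9/48 = 18.8%, Drug A 18/59 = 30.5% → Drug A
Overall: Regimen Y 12/53 = 22.6%, Drug A 22/64 = 34.4% → Drug A
Drug A wins overall and in every disease group — no reversal.

No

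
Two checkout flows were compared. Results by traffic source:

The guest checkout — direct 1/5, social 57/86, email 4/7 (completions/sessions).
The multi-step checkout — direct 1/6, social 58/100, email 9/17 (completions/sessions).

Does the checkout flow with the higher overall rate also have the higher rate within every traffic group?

Yes

Direct: the guest checkout 1/5 = 20.0%, the multi-step checkout 1/6 = 16.7% → the guest checkout
Social: the guest checkout 57/86 = 66.3%, the multi-step checkout 58/100 = 58.0% → the guest checkout
Email: the guest checkout 4/7 = 57.1%, the multi-step checkout 9/17 = 52.9% → the guest checkout
Overall: the guest checkout 62/98 = 63.3%, the multi-step checkout 68/123 = 55.3% → the guest checkout
The guest checkout wins overall and in every traffic group — no reversal.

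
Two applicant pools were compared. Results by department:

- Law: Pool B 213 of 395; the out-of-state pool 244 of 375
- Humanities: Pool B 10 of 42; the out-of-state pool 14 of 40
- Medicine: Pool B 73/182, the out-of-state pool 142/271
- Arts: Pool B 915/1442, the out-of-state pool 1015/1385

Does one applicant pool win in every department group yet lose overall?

Law: Pool B 213/395 = 53.9%, the out-of-state pool 244/375 = 65.1% → the out-of-state pool
Humanities: Pool B 10/42 = 23.8%, the out-of-state pool 14/40 = 35.0% → the out-of-state pool
Medicine: Pool B 73/182 = 40.1%, the out-of-state pool 142/271 = 52.4% → the out-of-state pool
Arts: Pool B 915/1442 = 63.5%, the out-of-state pool 1015/1385 = 73.3% → the out-of-state pool
Overall: Pool B 1211/2061 = 58.8%, the out-of-state pool 1415/2071 = 68.3% → the out-of-state pool
The out-of-state pool wins overall and in every department group — no reversal.

No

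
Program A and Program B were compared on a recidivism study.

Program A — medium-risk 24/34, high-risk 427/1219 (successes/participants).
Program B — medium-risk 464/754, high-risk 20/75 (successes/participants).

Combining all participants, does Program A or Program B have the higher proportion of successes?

Medium-risk: Program A 24/34 = 70.6%, Program B 464/754 = 61.5% → Program A
High-risk: Program A 427/1219 = 35.0%, Program B 20/75 = 26.7% → Program A
Overall: Program A 451/1253 = 36.0%, Program B 484/829 = 58.4% → Program B
(Program A wins every risk group but Program B wins overall — Program A's participants skew toward the low-rate high-risk group.)

Program B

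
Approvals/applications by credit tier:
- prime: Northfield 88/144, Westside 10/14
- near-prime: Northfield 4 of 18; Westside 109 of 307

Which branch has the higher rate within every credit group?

Prime: Northfield 88/144 = 61.1%, Westside 10/14 = 71.4% → Westside
Near-prime: Northfield 4/18 = 22.2%, Westside 109/307 = 35.5% → Westside
Westside has the higher rate in both groups.

Westside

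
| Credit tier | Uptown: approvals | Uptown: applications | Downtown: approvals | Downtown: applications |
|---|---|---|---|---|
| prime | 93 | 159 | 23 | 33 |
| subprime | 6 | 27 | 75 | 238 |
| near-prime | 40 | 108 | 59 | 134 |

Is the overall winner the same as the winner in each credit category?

No

Prime: Uptown 93/159 = 58.5%, Downtown 23/33 = 69.7% → Downtown
Subprime: Uptown 6/27 = 22.2%, Downtown 75/238 = 31.5% → Downtown
Near-prime: Uptown 40/108 = 37.0%, Downtown 59/134 = 44.0% → Downtown
Overall: Uptown 139/294 = 47.3%, Downtown 157/405 = 38.8% → Uptown
Downtown wins each credit group but Uptown wins overall — the comparison reverses. Downtown's applications skew toward subprime, which has a lower base rate.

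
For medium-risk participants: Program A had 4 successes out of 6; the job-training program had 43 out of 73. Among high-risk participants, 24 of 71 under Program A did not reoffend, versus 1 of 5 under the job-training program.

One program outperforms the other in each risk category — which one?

Medium-risk: Program A 4/6 = 66.7%, the job-training program 43/73 = 58.9% → Program A
High-risk: Program A 24/71 = 33.8%, the job-training program 1/5 = 20.0% → Program A
Program A has the higher rate in both groups.

Program A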